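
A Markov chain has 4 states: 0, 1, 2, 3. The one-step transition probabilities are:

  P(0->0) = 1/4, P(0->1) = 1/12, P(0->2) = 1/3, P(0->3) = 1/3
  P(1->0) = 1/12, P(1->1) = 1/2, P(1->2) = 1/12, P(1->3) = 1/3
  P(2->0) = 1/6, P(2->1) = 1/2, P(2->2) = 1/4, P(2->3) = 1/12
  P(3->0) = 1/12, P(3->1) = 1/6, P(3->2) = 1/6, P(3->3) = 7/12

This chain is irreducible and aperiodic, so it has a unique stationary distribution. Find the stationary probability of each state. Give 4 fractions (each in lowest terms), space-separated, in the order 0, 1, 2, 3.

Answer: 106/903 97/301 157/903 349/903

Derivation:
The stationary distribution satisfies pi = pi * P, i.e.:
  pi_0 = 1/4*pi_0 + 1/12*pi_1 + 1/6*pi_2 + 1/12*pi_3
  pi_1 = 1/12*pi_0 + 1/2*pi_1 + 1/2*pi_2 + 1/6*pi_3
  pi_2 = 1/3*pi_0 + 1/12*pi_1 + 1/4*pi_2 + 1/6*pi_3
  pi_3 = 1/3*pi_0 + 1/3*pi_1 + 1/12*pi_2 + 7/12*pi_3
with normalization: pi_0 + pi_1 + pi_2 + pi_3 = 1.

Using the first 3 balance equations plus normalization, the linear system A*pi = b is:
  [-3/4, 1/12, 1/6, 1/12] . pi = 0
  [1/12, -1/2, 1/2, 1/6] . pi = 0
  [1/3, 1/12, -3/4, 1/6] . pi = 0
  [1, 1, 1, 1] . pi = 1

Solving yields:
  pi_0 = 106/903
  pi_1 = 97/301
  pi_2 = 157/903
  pi_3 = 349/903

Verification (pi * P):
  106/903*1/4 + 97/301*1/12 + 157/903*1/6 + 349/903*1/12 = 106/903 = pi_0  (ok)
  106/903*1/12 + 97/301*1/2 + 157/903*1/2 + 349/903*1/6 = 97/301 = pi_1  (ok)
  106/903*1/3 + 97/301*1/12 + 157/903*1/4 + 349/903*1/6 = 157/903 = pi_2  (ok)
  106/903*1/3 + 97/301*1/3 + 157/903*1/12 + 349/903*7/12 = 349/903 = pi_3  (ok)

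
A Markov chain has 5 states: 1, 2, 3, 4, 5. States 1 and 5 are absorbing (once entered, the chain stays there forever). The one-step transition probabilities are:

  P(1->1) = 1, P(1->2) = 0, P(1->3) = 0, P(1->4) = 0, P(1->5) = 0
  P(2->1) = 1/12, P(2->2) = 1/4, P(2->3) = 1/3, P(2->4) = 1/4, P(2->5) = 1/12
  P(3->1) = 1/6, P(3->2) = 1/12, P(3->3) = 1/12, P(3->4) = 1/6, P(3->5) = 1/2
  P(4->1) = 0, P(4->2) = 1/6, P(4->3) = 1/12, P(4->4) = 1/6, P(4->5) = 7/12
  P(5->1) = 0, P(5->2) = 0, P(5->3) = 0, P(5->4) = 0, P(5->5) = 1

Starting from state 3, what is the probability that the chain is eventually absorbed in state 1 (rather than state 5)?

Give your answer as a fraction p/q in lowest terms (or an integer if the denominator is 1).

Let a_i = P(absorbed in 1 | start in state i).
Boundary conditions: a_1 = 1, a_5 = 0.
For each transient state i, a_i = sum_j P(i->j) * a_j:
  a_2 = 1/12*a_1 + 1/4*a_2 + 1/3*a_3 + 1/4*a_4 + 1/12*a_5
  a_3 = 1/6*a_1 + 1/12*a_2 + 1/12*a_3 + 1/6*a_4 + 1/2*a_5
  a_4 = 0*a_1 + 1/6*a_2 + 1/12*a_3 + 1/6*a_4 + 7/12*a_5

Substituting a_1 = 1 and a_5 = 0, rearrange to (I - Q) a = r where r[i] = P(i -> 1):
  [3/4, -1/3, -1/4] . (a_2, a_3, a_4) = 1/12
  [-1/12, 11/12, -1/6] . (a_2, a_3, a_4) = 1/6
  [-1/6, -1/12, 5/6] . (a_2, a_3, a_4) = 0

Solving yields:
  a_2 = 194/847
  a_3 = 26/121
  a_4 = 57/847

Starting state is 3, so the absorption probability is a_3 = 26/121.

Answer: 26/121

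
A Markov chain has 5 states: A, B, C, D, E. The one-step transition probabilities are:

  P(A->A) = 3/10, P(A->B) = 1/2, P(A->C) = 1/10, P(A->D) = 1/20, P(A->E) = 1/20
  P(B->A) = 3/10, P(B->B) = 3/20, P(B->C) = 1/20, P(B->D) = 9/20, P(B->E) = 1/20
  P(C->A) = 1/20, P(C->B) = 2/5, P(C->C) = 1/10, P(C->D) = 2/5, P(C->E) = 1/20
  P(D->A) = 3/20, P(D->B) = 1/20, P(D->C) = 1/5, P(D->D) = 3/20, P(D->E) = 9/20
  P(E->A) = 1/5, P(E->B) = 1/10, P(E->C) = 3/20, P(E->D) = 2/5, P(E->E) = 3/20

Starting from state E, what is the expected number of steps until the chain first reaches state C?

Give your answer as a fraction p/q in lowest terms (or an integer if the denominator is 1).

Answer: 22940/3051

Derivation:
Let h_i = expected steps to first reach C from state i.
Boundary: h_C = 0.
First-step equations for the other states:
  h_A = 1 + 3/10*h_A + 1/2*h_B + 1/10*h_C + 1/20*h_D + 1/20*h_E
  h_B = 1 + 3/10*h_A + 3/20*h_B + 1/20*h_C + 9/20*h_D + 1/20*h_E
  h_D = 1 + 3/20*h_A + 1/20*h_B + 1/5*h_C + 3/20*h_D + 9/20*h_E
  h_E = 1 + 1/5*h_A + 1/10*h_B + 3/20*h_C + 2/5*h_D + 3/20*h_E

Substituting h_C = 0 and rearranging gives the linear system (I - Q) h = 1:
  [7/10, -1/2, -1/20, -1/20] . (h_A, h_B, h_D, h_E) = 1
  [-3/10, 17/20, -9/20, -1/20] . (h_A, h_B, h_D, h_E) = 1
  [-3/20, -1/20, 17/20, -9/20] . (h_A, h_B, h_D, h_E) = 1
  [-1/5, -1/10, -2/5, 17/20] . (h_A, h_B, h_D, h_E) = 1

Solving yields:
  h_A = 25840/3051
  h_B = 25600/3051
  h_D = 21800/3051
  h_E = 22940/3051

Starting state is E, so the expected hitting time is h_E = 22940/3051.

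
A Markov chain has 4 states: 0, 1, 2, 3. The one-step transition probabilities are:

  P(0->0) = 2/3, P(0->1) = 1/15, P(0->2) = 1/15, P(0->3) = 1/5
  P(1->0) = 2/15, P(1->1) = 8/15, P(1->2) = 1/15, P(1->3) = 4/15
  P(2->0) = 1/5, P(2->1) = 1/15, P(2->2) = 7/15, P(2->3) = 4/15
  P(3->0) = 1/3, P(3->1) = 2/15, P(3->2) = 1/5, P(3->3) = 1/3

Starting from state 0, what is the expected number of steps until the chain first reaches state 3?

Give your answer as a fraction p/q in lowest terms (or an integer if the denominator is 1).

Answer: 1080/233

Derivation:
Let h_i = expected steps to first reach 3 from state i.
Boundary: h_3 = 0.
First-step equations for the other states:
  h_0 = 1 + 2/3*h_0 + 1/15*h_1 + 1/15*h_2 + 1/5*h_3
  h_1 = 1 + 2/15*h_0 + 8/15*h_1 + 1/15*h_2 + 4/15*h_3
  h_2 = 1 + 1/5*h_0 + 1/15*h_1 + 7/15*h_2 + 4/15*h_3

Substituting h_3 = 0 and rearranging gives the linear system (I - Q) h = 1:
  [1/3, -1/15, -1/15] . (h_0, h_1, h_2) = 1
  [-2/15, 7/15, -1/15] . (h_0, h_1, h_2) = 1
  [-1/5, -1/15, 8/15] . (h_0, h_1, h_2) = 1

Solving yields:
  h_0 = 1080/233
  h_1 = 945/233
  h_2 = 960/233

Starting state is 0, so the expected hitting time is h_0 = 1080/233.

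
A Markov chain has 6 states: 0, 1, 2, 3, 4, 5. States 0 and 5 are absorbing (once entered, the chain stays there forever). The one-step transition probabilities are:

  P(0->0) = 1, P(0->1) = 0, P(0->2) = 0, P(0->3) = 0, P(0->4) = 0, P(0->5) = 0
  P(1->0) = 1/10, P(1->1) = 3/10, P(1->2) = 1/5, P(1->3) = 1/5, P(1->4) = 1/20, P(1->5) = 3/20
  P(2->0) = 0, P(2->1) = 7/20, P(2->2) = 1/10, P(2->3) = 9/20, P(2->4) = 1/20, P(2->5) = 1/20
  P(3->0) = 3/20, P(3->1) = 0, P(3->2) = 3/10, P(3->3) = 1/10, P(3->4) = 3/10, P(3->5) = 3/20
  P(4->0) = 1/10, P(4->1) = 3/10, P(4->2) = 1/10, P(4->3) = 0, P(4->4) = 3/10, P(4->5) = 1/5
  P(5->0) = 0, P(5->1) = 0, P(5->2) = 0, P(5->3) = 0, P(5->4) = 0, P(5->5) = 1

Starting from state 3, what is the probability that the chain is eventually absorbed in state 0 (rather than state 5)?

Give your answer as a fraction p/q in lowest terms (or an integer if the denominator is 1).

Let a_i = P(absorbed in 0 | start in state i).
Boundary conditions: a_0 = 1, a_5 = 0.
For each transient state i, a_i = sum_j P(i->j) * a_j:
  a_1 = 1/10*a_0 + 3/10*a_1 + 1/5*a_2 + 1/5*a_3 + 1/20*a_4 + 3/20*a_5
  a_2 = 0*a_0 + 7/20*a_1 + 1/10*a_2 + 9/20*a_3 + 1/20*a_4 + 1/20*a_5
  a_3 = 3/20*a_0 + 0*a_1 + 3/10*a_2 + 1/10*a_3 + 3/10*a_4 + 3/20*a_5
  a_4 = 1/10*a_0 + 3/10*a_1 + 1/10*a_2 + 0*a_3 + 3/10*a_4 + 1/5*a_5

Substituting a_0 = 1 and a_5 = 0, rearrange to (I - Q) a = r where r[i] = P(i -> 0):
  [7/10, -1/5, -1/5, -1/20] . (a_1, a_2, a_3, a_4) = 1/10
  [-7/20, 9/10, -9/20, -1/20] . (a_1, a_2, a_3, a_4) = 0
  [0, -3/10, 9/10, -3/10] . (a_1, a_2, a_3, a_4) = 3/20
  [-3/10, -1/10, 0, 7/10] . (a_1, a_2, a_3, a_4) = 1/10

Solving yields:
  a_1 = 2311/5804
  a_2 = 2229/5804
  a_3 = 2423/5804
  a_4 = 1069/2902

Starting state is 3, so the absorption probability is a_3 = 2423/5804.

Answer: 2423/5804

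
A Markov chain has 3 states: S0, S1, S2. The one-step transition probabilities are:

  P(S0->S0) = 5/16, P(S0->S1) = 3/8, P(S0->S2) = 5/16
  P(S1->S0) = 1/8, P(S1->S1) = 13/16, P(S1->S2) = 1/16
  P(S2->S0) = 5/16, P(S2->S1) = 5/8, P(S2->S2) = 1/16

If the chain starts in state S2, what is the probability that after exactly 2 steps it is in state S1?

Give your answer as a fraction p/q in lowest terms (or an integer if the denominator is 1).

Computing P^2 by repeated multiplication:
P^1 =
  S0: [5/16, 3/8, 5/16]
  S1: [1/8, 13/16, 1/16]
  S2: [5/16, 5/8, 1/16]
P^2 =
  S0: [31/128, 79/128, 9/64]
  S1: [41/256, 191/256, 3/32]
  S2: [25/128, 85/128, 9/64]

(P^2)[S2 -> S1] = 85/128

Answer: 85/128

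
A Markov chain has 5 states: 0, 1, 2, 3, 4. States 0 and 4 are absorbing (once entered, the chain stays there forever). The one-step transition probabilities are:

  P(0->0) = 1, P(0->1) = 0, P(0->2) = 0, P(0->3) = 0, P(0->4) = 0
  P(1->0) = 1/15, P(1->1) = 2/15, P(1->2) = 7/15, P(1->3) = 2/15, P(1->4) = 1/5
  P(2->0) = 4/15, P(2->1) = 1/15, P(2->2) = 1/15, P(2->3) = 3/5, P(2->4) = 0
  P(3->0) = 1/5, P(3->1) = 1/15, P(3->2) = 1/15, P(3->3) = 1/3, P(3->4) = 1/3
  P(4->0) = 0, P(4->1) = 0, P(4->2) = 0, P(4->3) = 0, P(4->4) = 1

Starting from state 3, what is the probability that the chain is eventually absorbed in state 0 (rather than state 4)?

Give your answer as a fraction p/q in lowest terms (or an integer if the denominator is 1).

Answer: 31/77

Derivation:
Let a_i = P(absorbed in 0 | start in state i).
Boundary conditions: a_0 = 1, a_4 = 0.
For each transient state i, a_i = sum_j P(i->j) * a_j:
  a_1 = 1/15*a_0 + 2/15*a_1 + 7/15*a_2 + 2/15*a_3 + 1/5*a_4
  a_2 = 4/15*a_0 + 1/15*a_1 + 1/15*a_2 + 3/5*a_3 + 0*a_4
  a_3 = 1/5*a_0 + 1/15*a_1 + 1/15*a_2 + 1/3*a_3 + 1/3*a_4

Substituting a_0 = 1 and a_4 = 0, rearrange to (I - Q) a = r where r[i] = P(i -> 0):
  [13/15, -7/15, -2/15] . (a_1, a_2, a_3) = 1/15
  [-1/15, 14/15, -3/5] . (a_1, a_2, a_3) = 4/15
  [-1/15, -1/15, 2/3] . (a_1, a_2, a_3) = 1/5

Solving yields:
  a_1 = 173/385
  a_2 = 222/385
  a_3 = 31/77

Starting state is 3, so the absorption probability is a_3 = 31/77.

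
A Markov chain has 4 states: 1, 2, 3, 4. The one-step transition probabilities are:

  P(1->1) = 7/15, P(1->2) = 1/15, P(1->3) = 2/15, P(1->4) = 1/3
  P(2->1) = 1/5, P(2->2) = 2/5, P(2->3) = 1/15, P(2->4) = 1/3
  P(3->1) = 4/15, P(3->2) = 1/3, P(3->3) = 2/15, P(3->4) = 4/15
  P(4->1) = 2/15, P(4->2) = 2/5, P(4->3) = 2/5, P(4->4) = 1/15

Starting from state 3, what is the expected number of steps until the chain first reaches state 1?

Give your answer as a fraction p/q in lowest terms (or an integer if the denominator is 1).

Answer: 3765/788

Derivation:
Let h_i = expected steps to first reach 1 from state i.
Boundary: h_1 = 0.
First-step equations for the other states:
  h_2 = 1 + 1/5*h_1 + 2/5*h_2 + 1/15*h_3 + 1/3*h_4
  h_3 = 1 + 4/15*h_1 + 1/3*h_2 + 2/15*h_3 + 4/15*h_4
  h_4 = 1 + 2/15*h_1 + 2/5*h_2 + 2/5*h_3 + 1/15*h_4

Substituting h_1 = 0 and rearranging gives the linear system (I - Q) h = 1:
  [3/5, -1/15, -1/3] . (h_2, h_3, h_4) = 1
  [-1/3, 13/15, -4/15] . (h_2, h_3, h_4) = 1
  [-2/5, -2/5, 14/15] . (h_2, h_3, h_4) = 1

Solving yields:
  h_2 = 4065/788
  h_3 = 3765/788
  h_4 = 1050/197

Starting state is 3, so the expected hitting time is h_3 = 3765/788.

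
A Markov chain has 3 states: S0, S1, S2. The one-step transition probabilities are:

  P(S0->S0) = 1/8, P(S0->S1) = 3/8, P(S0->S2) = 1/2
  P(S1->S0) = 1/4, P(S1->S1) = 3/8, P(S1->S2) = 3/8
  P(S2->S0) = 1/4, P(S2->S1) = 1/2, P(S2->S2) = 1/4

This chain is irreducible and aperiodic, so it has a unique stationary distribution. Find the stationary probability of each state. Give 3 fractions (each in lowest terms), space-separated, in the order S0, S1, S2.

The stationary distribution satisfies pi = pi * P, i.e.:
  pi_S0 = 1/8*pi_S0 + 1/4*pi_S1 + 1/4*pi_S2
  pi_S1 = 3/8*pi_S0 + 3/8*pi_S1 + 1/2*pi_S2
  pi_S2 = 1/2*pi_S0 + 3/8*pi_S1 + 1/4*pi_S2
with normalization: pi_S0 + pi_S1 + pi_S2 = 1.

Using the first 2 balance equations plus normalization, the linear system A*pi = b is:
  [-7/8, 1/4, 1/4] . pi = 0
  [3/8, -5/8, 1/2] . pi = 0
  [1, 1, 1] . pi = 1

Solving yields:
  pi_S0 = 2/9
  pi_S1 = 34/81
  pi_S2 = 29/81

Verification (pi * P):
  2/9*1/8 + 34/81*1/4 + 29/81*1/4 = 2/9 = pi_S0  (ok)
  2/9*3/8 + 34/81*3/8 + 29/81*1/2 = 34/81 = pi_S1  (ok)
  2/9*1/2 + 34/81*3/8 + 29/81*1/4 = 29/81 = pi_S2  (ok)

Answer: 2/9 34/81 29/81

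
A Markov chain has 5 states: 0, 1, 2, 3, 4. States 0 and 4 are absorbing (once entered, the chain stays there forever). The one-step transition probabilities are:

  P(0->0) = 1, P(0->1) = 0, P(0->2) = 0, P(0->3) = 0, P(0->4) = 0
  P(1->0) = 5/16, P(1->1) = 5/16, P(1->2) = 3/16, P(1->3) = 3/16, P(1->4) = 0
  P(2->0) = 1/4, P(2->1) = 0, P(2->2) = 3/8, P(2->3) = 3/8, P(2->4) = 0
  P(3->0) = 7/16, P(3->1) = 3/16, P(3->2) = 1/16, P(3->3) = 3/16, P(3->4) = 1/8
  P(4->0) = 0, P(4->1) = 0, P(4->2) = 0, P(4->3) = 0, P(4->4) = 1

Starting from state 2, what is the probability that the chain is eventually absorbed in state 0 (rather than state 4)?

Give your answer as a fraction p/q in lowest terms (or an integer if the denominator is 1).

Let a_i = P(absorbed in 0 | start in state i).
Boundary conditions: a_0 = 1, a_4 = 0.
For each transient state i, a_i = sum_j P(i->j) * a_j:
  a_1 = 5/16*a_0 + 5/16*a_1 + 3/16*a_2 + 3/16*a_3 + 0*a_4
  a_2 = 1/4*a_0 + 0*a_1 + 3/8*a_2 + 3/8*a_3 + 0*a_4
  a_3 = 7/16*a_0 + 3/16*a_1 + 1/16*a_2 + 3/16*a_3 + 1/8*a_4

Substituting a_0 = 1 and a_4 = 0, rearrange to (I - Q) a = r where r[i] = P(i -> 0):
  [11/16, -3/16, -3/16] . (a_1, a_2, a_3) = 5/16
  [0, 5/8, -3/8] . (a_1, a_2, a_3) = 1/4
  [-3/16, -1/16, 13/16] . (a_1, a_2, a_3) = 7/16

Solving yields:
  a_1 = 281/305
  a_2 = 272/305
  a_3 = 50/61

Starting state is 2, so the absorption probability is a_2 = 272/305.

Answer: 272/305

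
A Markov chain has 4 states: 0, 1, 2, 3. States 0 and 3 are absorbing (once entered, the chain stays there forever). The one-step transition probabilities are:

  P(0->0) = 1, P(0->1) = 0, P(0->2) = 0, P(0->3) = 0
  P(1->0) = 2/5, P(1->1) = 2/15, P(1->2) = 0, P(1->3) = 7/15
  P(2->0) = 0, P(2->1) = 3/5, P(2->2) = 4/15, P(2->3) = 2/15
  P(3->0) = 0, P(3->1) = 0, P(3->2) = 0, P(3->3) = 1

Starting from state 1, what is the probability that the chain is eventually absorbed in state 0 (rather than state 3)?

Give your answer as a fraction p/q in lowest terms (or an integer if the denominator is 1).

Let a_i = P(absorbed in 0 | start in state i).
Boundary conditions: a_0 = 1, a_3 = 0.
For each transient state i, a_i = sum_j P(i->j) * a_j:
  a_1 = 2/5*a_0 + 2/15*a_1 + 0*a_2 + 7/15*a_3
  a_2 = 0*a_0 + 3/5*a_1 + 4/15*a_2 + 2/15*a_3

Substituting a_0 = 1 and a_3 = 0, rearrange to (I - Q) a = r where r[i] = P(i -> 0):
  [13/15, 0] . (a_1, a_2) = 2/5
  [-3/5, 11/15] . (a_1, a_2) = 0

Solving yields:
  a_1 = 6/13
  a_2 = 54/143

Starting state is 1, so the absorption probability is a_1 = 6/13.

Answer: 6/13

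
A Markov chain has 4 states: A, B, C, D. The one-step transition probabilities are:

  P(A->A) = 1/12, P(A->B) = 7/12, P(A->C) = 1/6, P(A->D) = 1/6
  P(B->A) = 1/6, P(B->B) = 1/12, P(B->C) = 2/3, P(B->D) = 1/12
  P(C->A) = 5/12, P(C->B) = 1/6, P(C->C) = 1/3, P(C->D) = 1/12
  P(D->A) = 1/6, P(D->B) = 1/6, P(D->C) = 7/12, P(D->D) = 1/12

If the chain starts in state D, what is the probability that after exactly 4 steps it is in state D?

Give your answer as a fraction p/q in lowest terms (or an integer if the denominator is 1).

Answer: 1069/10368

Derivation:
Computing P^4 by repeated multiplication:
P^1 =
  A: [1/12, 7/12, 1/6, 1/6]
  B: [1/6, 1/12, 2/3, 1/12]
  C: [5/12, 1/6, 1/3, 1/12]
  D: [1/6, 1/6, 7/12, 1/12]
P^2 =
  A: [29/144, 11/72, 5/9, 13/144]
  B: [23/72, 11/48, 17/48, 7/72]
  C: [31/144, 47/144, 49/144, 17/144]
  D: [43/144, 2/9, 55/144, 7/72]
P^3 =
  A: [499/1728, 137/576, 215/576, 173/1728]
  B: [395/1728, 485/1728, 329/864, 95/864]
  C: [101/432, 11/48, 251/576, 175/1728]
  D: [205/864, 157/576, 55/144, 187/1728]
P^4 =
  A: [1223/5184, 1385/5184, 8077/20736, 2227/20736]
  B: [5035/20736, 2473/10368, 1079/2592, 2123/20736]
  C: [5311/20736, 635/2592, 8213/20736, 533/5184]
  D: [2513/10368, 5035/20736, 8537/20736, 1069/10368]

(P^4)[D -> D] = 1069/10368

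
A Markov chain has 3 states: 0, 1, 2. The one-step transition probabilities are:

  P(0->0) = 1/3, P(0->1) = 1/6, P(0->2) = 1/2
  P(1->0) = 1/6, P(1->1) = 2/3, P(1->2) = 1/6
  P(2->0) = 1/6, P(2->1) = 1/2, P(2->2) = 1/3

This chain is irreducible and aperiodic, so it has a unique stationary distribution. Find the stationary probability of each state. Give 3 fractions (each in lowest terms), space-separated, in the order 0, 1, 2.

Answer: 1/5 13/25 7/25

Derivation:
The stationary distribution satisfies pi = pi * P, i.e.:
  pi_0 = 1/3*pi_0 + 1/6*pi_1 + 1/6*pi_2
  pi_1 = 1/6*pi_0 + 2/3*pi_1 + 1/2*pi_2
  pi_2 = 1/2*pi_0 + 1/6*pi_1 + 1/3*pi_2
with normalization: pi_0 + pi_1 + pi_2 = 1.

Using the first 2 balance equations plus normalization, the linear system A*pi = b is:
  [-2/3, 1/6, 1/6] . pi = 0
  [1/6, -1/3, 1/2] . pi = 0
  [1, 1, 1] . pi = 1

Solving yields:
  pi_0 = 1/5
  pi_1 = 13/25
  pi_2 = 7/25

Verification (pi * P):
  1/5*1/3 + 13/25*1/6 + 7/25*1/6 = 1/5 = pi_0  (ok)
  1/5*1/6 + 13/25*2/3 + 7/25*1/2 = 13/25 = pi_1  (ok)
  1/5*1/2 + 13/25*1/6 + 7/25*1/3 = 7/25 = pi_2  (ok)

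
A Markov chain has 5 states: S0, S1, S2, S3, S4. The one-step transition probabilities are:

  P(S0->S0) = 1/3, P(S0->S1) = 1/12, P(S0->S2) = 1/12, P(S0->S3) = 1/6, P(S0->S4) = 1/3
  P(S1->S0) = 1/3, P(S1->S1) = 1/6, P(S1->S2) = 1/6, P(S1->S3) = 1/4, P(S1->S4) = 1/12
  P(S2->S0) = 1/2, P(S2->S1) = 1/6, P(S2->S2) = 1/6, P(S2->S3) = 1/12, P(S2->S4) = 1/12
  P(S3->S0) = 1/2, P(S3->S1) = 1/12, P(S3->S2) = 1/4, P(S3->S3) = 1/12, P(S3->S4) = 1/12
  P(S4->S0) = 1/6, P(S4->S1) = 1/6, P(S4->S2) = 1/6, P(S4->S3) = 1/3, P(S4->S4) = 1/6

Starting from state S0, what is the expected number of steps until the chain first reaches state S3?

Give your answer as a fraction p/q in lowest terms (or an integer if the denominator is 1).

Answer: 73/15

Derivation:
Let h_i = expected steps to first reach S3 from state i.
Boundary: h_S3 = 0.
First-step equations for the other states:
  h_S0 = 1 + 1/3*h_S0 + 1/12*h_S1 + 1/12*h_S2 + 1/6*h_S3 + 1/3*h_S4
  h_S1 = 1 + 1/3*h_S0 + 1/6*h_S1 + 1/6*h_S2 + 1/4*h_S3 + 1/12*h_S4
  h_S2 = 1 + 1/2*h_S0 + 1/6*h_S1 + 1/6*h_S2 + 1/12*h_S3 + 1/12*h_S4
  h_S4 = 1 + 1/6*h_S0 + 1/6*h_S1 + 1/6*h_S2 + 1/3*h_S3 + 1/6*h_S4

Substituting h_S3 = 0 and rearranging gives the linear system (I - Q) h = 1:
  [2/3, -1/12, -1/12, -1/3] . (h_S0, h_S1, h_S2, h_S4) = 1
  [-1/3, 5/6, -1/6, -1/12] . (h_S0, h_S1, h_S2, h_S4) = 1
  [-1/2, -1/6, 5/6, -1/12] . (h_S0, h_S1, h_S2, h_S4) = 1
  [-1/6, -1/6, -1/6, 5/6] . (h_S0, h_S1, h_S2, h_S4) = 1

Solving yields:
  h_S0 = 73/15
  h_S1 = 839/180
  h_S2 = 197/36
  h_S4 = 21/5

Starting state is S0, so the expected hitting time is h_S0 = 73/15.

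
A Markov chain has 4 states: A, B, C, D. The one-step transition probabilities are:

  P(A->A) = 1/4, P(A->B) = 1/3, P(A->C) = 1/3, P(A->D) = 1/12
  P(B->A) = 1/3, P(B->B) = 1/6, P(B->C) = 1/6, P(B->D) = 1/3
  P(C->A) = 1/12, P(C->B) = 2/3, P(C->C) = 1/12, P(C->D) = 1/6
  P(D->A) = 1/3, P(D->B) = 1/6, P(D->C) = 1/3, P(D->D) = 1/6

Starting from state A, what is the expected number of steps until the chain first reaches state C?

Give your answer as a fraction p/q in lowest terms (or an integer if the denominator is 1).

Answer: 480/139

Derivation:
Let h_i = expected steps to first reach C from state i.
Boundary: h_C = 0.
First-step equations for the other states:
  h_A = 1 + 1/4*h_A + 1/3*h_B + 1/3*h_C + 1/12*h_D
  h_B = 1 + 1/3*h_A + 1/6*h_B + 1/6*h_C + 1/3*h_D
  h_D = 1 + 1/3*h_A + 1/6*h_B + 1/3*h_C + 1/6*h_D

Substituting h_C = 0 and rearranging gives the linear system (I - Q) h = 1:
  [3/4, -1/3, -1/12] . (h_A, h_B, h_D) = 1
  [-1/3, 5/6, -1/3] . (h_A, h_B, h_D) = 1
  [-1/3, -1/6, 5/6] . (h_A, h_B, h_D) = 1

Solving yields:
  h_A = 480/139
  h_B = 546/139
  h_D = 468/139

Starting state is A, so the expected hitting time is h_A = 480/139.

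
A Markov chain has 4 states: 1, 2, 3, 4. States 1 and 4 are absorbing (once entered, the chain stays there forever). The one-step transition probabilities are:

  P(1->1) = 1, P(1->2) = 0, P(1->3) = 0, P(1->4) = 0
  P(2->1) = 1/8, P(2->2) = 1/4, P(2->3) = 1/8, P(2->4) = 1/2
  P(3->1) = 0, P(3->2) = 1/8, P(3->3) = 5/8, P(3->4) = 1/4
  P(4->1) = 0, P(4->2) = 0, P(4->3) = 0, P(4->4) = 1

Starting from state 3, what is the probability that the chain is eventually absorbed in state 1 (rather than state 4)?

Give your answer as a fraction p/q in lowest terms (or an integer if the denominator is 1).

Let a_i = P(absorbed in 1 | start in state i).
Boundary conditions: a_1 = 1, a_4 = 0.
For each transient state i, a_i = sum_j P(i->j) * a_j:
  a_2 = 1/8*a_1 + 1/4*a_2 + 1/8*a_3 + 1/2*a_4
  a_3 = 0*a_1 + 1/8*a_2 + 5/8*a_3 + 1/4*a_4

Substituting a_1 = 1 and a_4 = 0, rearrange to (I - Q) a = r where r[i] = P(i -> 1):
  [3/4, -1/8] . (a_2, a_3) = 1/8
  [-1/8, 3/8] . (a_2, a_3) = 0

Solving yields:
  a_2 = 3/17
  a_3 = 1/17

Starting state is 3, so the absorption probability is a_3 = 1/17.

Answer: 1/17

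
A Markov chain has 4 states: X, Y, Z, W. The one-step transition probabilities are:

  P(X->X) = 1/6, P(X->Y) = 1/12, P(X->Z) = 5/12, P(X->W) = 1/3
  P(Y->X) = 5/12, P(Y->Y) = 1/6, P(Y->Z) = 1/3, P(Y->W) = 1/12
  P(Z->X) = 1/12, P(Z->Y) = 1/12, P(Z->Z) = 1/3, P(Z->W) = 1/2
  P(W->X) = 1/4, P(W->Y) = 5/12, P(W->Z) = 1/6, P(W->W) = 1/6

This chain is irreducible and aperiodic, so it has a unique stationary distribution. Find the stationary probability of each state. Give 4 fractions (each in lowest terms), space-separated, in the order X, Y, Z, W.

The stationary distribution satisfies pi = pi * P, i.e.:
  pi_X = 1/6*pi_X + 5/12*pi_Y + 1/12*pi_Z + 1/4*pi_W
  pi_Y = 1/12*pi_X + 1/6*pi_Y + 1/12*pi_Z + 5/12*pi_W
  pi_Z = 5/12*pi_X + 1/3*pi_Y + 1/3*pi_Z + 1/6*pi_W
  pi_W = 1/3*pi_X + 1/12*pi_Y + 1/2*pi_Z + 1/6*pi_W
with normalization: pi_X + pi_Y + pi_Z + pi_W = 1.

Using the first 3 balance equations plus normalization, the linear system A*pi = b is:
  [-5/6, 5/12, 1/12, 1/4] . pi = 0
  [1/12, -5/6, 1/12, 5/12] . pi = 0
  [5/12, 1/3, -2/3, 1/6] . pi = 0
  [1, 1, 1, 1] . pi = 1

Solving yields:
  pi_X = 239/1116
  pi_Y = 109/558
  pi_Z = 677/2232
  pi_W = 641/2232

Verification (pi * P):
  239/1116*1/6 + 109/558*5/12 + 677/2232*1/12 + 641/2232*1/4 = 239/1116 = pi_X  (ok)
  239/1116*1/12 + 109/558*1/6 + 677/2232*1/12 + 641/2232*5/12 = 109/558 = pi_Y  (ok)
  239/1116*5/12 + 109/558*1/3 + 677/2232*1/3 + 641/2232*1/6 = 677/2232 = pi_Z  (ok)
  239/1116*1/3 + 109/558*1/12 + 677/2232*1/2 + 641/2232*1/6 = 641/2232 = pi_W  (ok)

Answer: 239/1116 109/558 677/2232 641/2232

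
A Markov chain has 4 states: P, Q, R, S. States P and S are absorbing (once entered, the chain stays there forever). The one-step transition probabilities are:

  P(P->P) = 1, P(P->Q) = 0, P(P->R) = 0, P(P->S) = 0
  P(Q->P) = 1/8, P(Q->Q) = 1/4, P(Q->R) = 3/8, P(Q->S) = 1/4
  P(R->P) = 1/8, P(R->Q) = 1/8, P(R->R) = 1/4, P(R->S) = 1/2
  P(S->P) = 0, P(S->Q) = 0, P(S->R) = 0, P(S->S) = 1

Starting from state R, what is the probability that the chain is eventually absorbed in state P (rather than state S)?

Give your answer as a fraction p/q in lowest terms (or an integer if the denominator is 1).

Answer: 7/33

Derivation:
Let a_i = P(absorbed in P | start in state i).
Boundary conditions: a_P = 1, a_S = 0.
For each transient state i, a_i = sum_j P(i->j) * a_j:
  a_Q = 1/8*a_P + 1/4*a_Q + 3/8*a_R + 1/4*a_S
  a_R = 1/8*a_P + 1/8*a_Q + 1/4*a_R + 1/2*a_S

Substituting a_P = 1 and a_S = 0, rearrange to (I - Q) a = r where r[i] = P(i -> P):
  [3/4, -3/8] . (a_Q, a_R) = 1/8
  [-1/8, 3/4] . (a_Q, a_R) = 1/8

Solving yields:
  a_Q = 3/11
  a_R = 7/33

Starting state is R, so the absorption probability is a_R = 7/33.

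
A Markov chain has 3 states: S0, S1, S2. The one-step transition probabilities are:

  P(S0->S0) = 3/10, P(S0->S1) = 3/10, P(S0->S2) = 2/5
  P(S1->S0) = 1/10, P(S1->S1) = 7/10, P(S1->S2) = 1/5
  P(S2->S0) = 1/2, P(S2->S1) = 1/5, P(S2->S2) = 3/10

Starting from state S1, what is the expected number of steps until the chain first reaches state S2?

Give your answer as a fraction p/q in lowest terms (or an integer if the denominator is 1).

Let h_i = expected steps to first reach S2 from state i.
Boundary: h_S2 = 0.
First-step equations for the other states:
  h_S0 = 1 + 3/10*h_S0 + 3/10*h_S1 + 2/5*h_S2
  h_S1 = 1 + 1/10*h_S0 + 7/10*h_S1 + 1/5*h_S2

Substituting h_S2 = 0 and rearranging gives the linear system (I - Q) h = 1:
  [7/10, -3/10] . (h_S0, h_S1) = 1
  [-1/10, 3/10] . (h_S0, h_S1) = 1

Solving yields:
  h_S0 = 10/3
  h_S1 = 40/9

Starting state is S1, so the expected hitting time is h_S1 = 40/9.

Answer: 40/9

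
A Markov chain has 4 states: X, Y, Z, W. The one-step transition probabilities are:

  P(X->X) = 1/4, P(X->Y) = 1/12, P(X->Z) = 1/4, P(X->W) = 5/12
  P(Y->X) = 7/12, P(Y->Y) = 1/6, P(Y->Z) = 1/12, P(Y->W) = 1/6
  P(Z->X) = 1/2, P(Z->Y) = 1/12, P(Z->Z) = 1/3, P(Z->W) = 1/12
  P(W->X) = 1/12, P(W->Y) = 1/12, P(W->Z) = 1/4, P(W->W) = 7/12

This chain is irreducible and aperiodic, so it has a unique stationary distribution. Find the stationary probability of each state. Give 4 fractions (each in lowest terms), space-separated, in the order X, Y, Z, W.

Answer: 171/605 1/11 31/121 224/605

Derivation:
The stationary distribution satisfies pi = pi * P, i.e.:
  pi_X = 1/4*pi_X + 7/12*pi_Y + 1/2*pi_Z + 1/12*pi_W
  pi_Y = 1/12*pi_X + 1/6*pi_Y + 1/12*pi_Z + 1/12*pi_W
  pi_Z = 1/4*pi_X + 1/12*pi_Y + 1/3*pi_Z + 1/4*pi_W
  pi_W = 5/12*pi_X + 1/6*pi_Y + 1/12*pi_Z + 7/12*pi_W
with normalization: pi_X + pi_Y + pi_Z + pi_W = 1.

Using the first 3 balance equations plus normalization, the linear system A*pi = b is:
  [-3/4, 7/12, 1/2, 1/12] . pi = 0
  [1/12, -5/6, 1/12, 1/12] . pi = 0
  [1/4, 1/12, -2/3, 1/4] . pi = 0
  [1, 1, 1, 1] . pi = 1

Solving yields:
  pi_X = 171/605
  pi_Y = 1/11
  pi_Z = 31/121
  pi_W = 224/605

Verification (pi * P):
  171/605*1/4 + 1/11*7/12 + 31/121*1/2 + 224/605*1/12 = 171/605 = pi_X  (ok)
  171/605*1/12 + 1/11*1/6 + 31/121*1/12 + 224/605*1/12 = 1/11 = pi_Y  (ok)
  171/605*1/4 + 1/11*1/12 + 31/121*1/3 + 224/605*1/4 = 31/121 = pi_Z  (ok)
  171/605*5/12 + 1/11*1/6 + 31/121*1/12 + 224/605*7/12 = 224/605 = pi_W  (ok)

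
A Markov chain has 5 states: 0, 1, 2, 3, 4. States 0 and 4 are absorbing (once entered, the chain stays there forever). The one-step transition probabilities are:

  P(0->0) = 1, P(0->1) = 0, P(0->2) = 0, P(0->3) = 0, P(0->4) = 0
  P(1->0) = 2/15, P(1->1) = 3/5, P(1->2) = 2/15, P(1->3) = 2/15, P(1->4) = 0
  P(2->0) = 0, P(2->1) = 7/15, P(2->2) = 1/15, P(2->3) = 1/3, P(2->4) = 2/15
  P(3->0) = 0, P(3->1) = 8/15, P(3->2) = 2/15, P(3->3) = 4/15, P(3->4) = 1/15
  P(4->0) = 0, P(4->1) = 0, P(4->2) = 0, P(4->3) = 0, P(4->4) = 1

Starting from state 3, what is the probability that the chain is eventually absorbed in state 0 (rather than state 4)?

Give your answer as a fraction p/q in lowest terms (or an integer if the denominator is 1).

Answer: 2/3

Derivation:
Let a_i = P(absorbed in 0 | start in state i).
Boundary conditions: a_0 = 1, a_4 = 0.
For each transient state i, a_i = sum_j P(i->j) * a_j:
  a_1 = 2/15*a_0 + 3/5*a_1 + 2/15*a_2 + 2/15*a_3 + 0*a_4
  a_2 = 0*a_0 + 7/15*a_1 + 1/15*a_2 + 1/3*a_3 + 2/15*a_4
  a_3 = 0*a_0 + 8/15*a_1 + 2/15*a_2 + 4/15*a_3 + 1/15*a_4

Substituting a_0 = 1 and a_4 = 0, rearrange to (I - Q) a = r where r[i] = P(i -> 0):
  [2/5, -2/15, -2/15] . (a_1, a_2, a_3) = 2/15
  [-7/15, 14/15, -1/3] . (a_1, a_2, a_3) = 0
  [-8/15, -2/15, 11/15] . (a_1, a_2, a_3) = 0

Solving yields:
  a_1 = 16/21
  a_2 = 13/21
  a_3 = 2/3

Starting state is 3, so the absorption probability is a_3 = 2/3.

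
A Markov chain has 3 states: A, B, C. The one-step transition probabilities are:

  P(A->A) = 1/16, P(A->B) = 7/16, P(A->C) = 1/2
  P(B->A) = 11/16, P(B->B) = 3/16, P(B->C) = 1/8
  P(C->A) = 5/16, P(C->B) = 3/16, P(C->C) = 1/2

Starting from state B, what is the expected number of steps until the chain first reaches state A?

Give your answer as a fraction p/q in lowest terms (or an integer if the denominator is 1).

Let h_i = expected steps to first reach A from state i.
Boundary: h_A = 0.
First-step equations for the other states:
  h_B = 1 + 11/16*h_A + 3/16*h_B + 1/8*h_C
  h_C = 1 + 5/16*h_A + 3/16*h_B + 1/2*h_C

Substituting h_A = 0 and rearranging gives the linear system (I - Q) h = 1:
  [13/16, -1/8] . (h_B, h_C) = 1
  [-3/16, 1/2] . (h_B, h_C) = 1

Solving yields:
  h_B = 80/49
  h_C = 128/49

Starting state is B, so the expected hitting time is h_B = 80/49.

Answer: 80/49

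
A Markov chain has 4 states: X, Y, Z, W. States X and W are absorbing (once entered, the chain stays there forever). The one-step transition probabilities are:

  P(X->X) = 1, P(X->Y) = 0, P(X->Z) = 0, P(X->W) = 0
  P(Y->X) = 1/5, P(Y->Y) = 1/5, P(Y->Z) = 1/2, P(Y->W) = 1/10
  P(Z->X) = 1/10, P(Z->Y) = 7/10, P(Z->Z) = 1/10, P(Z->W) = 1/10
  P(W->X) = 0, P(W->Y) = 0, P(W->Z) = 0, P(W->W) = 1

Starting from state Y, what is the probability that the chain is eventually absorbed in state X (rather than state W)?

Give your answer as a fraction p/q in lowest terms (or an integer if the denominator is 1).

Let a_i = P(absorbed in X | start in state i).
Boundary conditions: a_X = 1, a_W = 0.
For each transient state i, a_i = sum_j P(i->j) * a_j:
  a_Y = 1/5*a_X + 1/5*a_Y + 1/2*a_Z + 1/10*a_W
  a_Z = 1/10*a_X + 7/10*a_Y + 1/10*a_Z + 1/10*a_W

Substituting a_X = 1 and a_W = 0, rearrange to (I - Q) a = r where r[i] = P(i -> X):
  [4/5, -1/2] . (a_Y, a_Z) = 1/5
  [-7/10, 9/10] . (a_Y, a_Z) = 1/10

Solving yields:
  a_Y = 23/37
  a_Z = 22/37

Starting state is Y, so the absorption probability is a_Y = 23/37.

Answer: 23/37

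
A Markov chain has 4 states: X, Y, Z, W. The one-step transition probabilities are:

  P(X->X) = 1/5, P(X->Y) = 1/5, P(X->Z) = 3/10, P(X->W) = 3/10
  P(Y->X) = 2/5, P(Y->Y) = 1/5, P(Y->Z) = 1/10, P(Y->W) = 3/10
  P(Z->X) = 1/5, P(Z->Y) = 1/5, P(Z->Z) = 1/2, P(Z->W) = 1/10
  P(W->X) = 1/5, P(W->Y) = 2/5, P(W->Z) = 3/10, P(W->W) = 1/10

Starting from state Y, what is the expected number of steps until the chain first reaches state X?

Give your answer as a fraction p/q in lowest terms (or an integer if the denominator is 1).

Answer: 190/59

Derivation:
Let h_i = expected steps to first reach X from state i.
Boundary: h_X = 0.
First-step equations for the other states:
  h_Y = 1 + 2/5*h_X + 1/5*h_Y + 1/10*h_Z + 3/10*h_W
  h_Z = 1 + 1/5*h_X + 1/5*h_Y + 1/2*h_Z + 1/10*h_W
  h_W = 1 + 1/5*h_X + 2/5*h_Y + 3/10*h_Z + 1/10*h_W

Substituting h_X = 0 and rearranging gives the linear system (I - Q) h = 1:
  [4/5, -1/10, -3/10] . (h_Y, h_Z, h_W) = 1
  [-1/5, 1/2, -1/10] . (h_Y, h_Z, h_W) = 1
  [-2/5, -3/10, 9/10] . (h_Y, h_Z, h_W) = 1

Solving yields:
  h_Y = 190/59
  h_Z = 240/59
  h_W = 230/59

Starting state is Y, so the expected hitting time is h_Y = 190/59.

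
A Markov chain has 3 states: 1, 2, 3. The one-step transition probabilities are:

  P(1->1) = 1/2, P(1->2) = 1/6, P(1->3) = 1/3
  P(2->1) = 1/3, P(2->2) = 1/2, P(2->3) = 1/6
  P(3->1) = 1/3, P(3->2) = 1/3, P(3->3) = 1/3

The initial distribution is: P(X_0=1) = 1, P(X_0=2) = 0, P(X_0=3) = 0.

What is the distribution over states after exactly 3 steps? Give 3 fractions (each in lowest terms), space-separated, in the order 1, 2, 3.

Propagating the distribution step by step (d_{t+1} = d_t * P):
d_0 = (1=1, 2=0, 3=0)
  d_1[1] = 1*1/2 + 0*1/3 + 0*1/3 = 1/2
  d_1[2] = 1*1/6 + 0*1/2 + 0*1/3 = 1/6
  d_1[3] = 1*1/3 + 0*1/6 + 0*1/3 = 1/3
d_1 = (1=1/2, 2=1/6, 3=1/3)
  d_2[1] = 1/2*1/2 + 1/6*1/3 + 1/3*1/3 = 5/12
  d_2[2] = 1/2*1/6 + 1/6*1/2 + 1/3*1/3 = 5/18
  d_2[3] = 1/2*1/3 + 1/6*1/6 + 1/3*1/3 = 11/36
d_2 = (1=5/12, 2=5/18, 3=11/36)
  d_3[1] = 5/12*1/2 + 5/18*1/3 + 11/36*1/3 = 29/72
  d_3[2] = 5/12*1/6 + 5/18*1/2 + 11/36*1/3 = 67/216
  d_3[3] = 5/12*1/3 + 5/18*1/6 + 11/36*1/3 = 31/108
d_3 = (1=29/72, 2=67/216, 3=31/108)

Answer: 29/72 67/216 31/108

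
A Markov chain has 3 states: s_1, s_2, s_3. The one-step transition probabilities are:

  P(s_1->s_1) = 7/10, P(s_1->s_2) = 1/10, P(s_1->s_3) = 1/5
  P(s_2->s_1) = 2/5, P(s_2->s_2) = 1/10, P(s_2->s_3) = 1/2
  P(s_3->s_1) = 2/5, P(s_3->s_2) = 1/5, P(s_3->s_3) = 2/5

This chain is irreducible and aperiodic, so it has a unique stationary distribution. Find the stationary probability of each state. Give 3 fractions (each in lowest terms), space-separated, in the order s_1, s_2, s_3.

The stationary distribution satisfies pi = pi * P, i.e.:
  pi_s_1 = 7/10*pi_s_1 + 2/5*pi_s_2 + 2/5*pi_s_3
  pi_s_2 = 1/10*pi_s_1 + 1/10*pi_s_2 + 1/5*pi_s_3
  pi_s_3 = 1/5*pi_s_1 + 1/2*pi_s_2 + 2/5*pi_s_3
with normalization: pi_s_1 + pi_s_2 + pi_s_3 = 1.

Using the first 2 balance equations plus normalization, the linear system A*pi = b is:
  [-3/10, 2/5, 2/5] . pi = 0
  [1/10, -9/10, 1/5] . pi = 0
  [1, 1, 1] . pi = 1

Solving yields:
  pi_s_1 = 4/7
  pi_s_2 = 10/77
  pi_s_3 = 23/77

Verification (pi * P):
  4/7*7/10 + 10/77*2/5 + 23/77*2/5 = 4/7 = pi_s_1  (ok)
  4/7*1/10 + 10/77*1/10 + 23/77*1/5 = 10/77 = pi_s_2  (ok)
  4/7*1/5 + 10/77*1/2 + 23/77*2/5 = 23/77 = pi_s_3  (ok)

Answer: 4/7 10/77 23/77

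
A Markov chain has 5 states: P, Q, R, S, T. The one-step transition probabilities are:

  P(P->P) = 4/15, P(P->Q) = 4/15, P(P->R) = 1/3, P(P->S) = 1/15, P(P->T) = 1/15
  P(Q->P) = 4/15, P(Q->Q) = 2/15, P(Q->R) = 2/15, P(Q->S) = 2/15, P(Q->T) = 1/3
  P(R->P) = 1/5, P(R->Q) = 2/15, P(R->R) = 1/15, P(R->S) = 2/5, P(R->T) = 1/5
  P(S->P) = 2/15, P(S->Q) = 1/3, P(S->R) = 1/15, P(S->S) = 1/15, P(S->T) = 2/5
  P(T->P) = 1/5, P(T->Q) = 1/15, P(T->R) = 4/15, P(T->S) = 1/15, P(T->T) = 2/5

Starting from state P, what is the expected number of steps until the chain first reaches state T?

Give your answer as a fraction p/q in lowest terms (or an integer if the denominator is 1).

Let h_i = expected steps to first reach T from state i.
Boundary: h_T = 0.
First-step equations for the other states:
  h_P = 1 + 4/15*h_P + 4/15*h_Q + 1/3*h_R + 1/15*h_S + 1/15*h_T
  h_Q = 1 + 4/15*h_P + 2/15*h_Q + 2/15*h_R + 2/15*h_S + 1/3*h_T
  h_R = 1 + 1/5*h_P + 2/15*h_Q + 1/15*h_R + 2/5*h_S + 1/5*h_T
  h_S = 1 + 2/15*h_P + 1/3*h_Q + 1/15*h_R + 1/15*h_S + 2/5*h_T

Substituting h_T = 0 and rearranging gives the linear system (I - Q) h = 1:
  [11/15, -4/15, -1/3, -1/15] . (h_P, h_Q, h_R, h_S) = 1
  [-4/15, 13/15, -2/15, -2/15] . (h_P, h_Q, h_R, h_S) = 1
  [-1/5, -2/15, 14/15, -2/5] . (h_P, h_Q, h_R, h_S) = 1
  [-2/15, -1/3, -1/15, 14/15] . (h_P, h_Q, h_R, h_S) = 1

Solving yields:
  h_P = 4485/901
  h_Q = 59115/15317
  h_R = 63900/15317
  h_S = 52980/15317

Starting state is P, so the expected hitting time is h_P = 4485/901.

Answer: 4485/901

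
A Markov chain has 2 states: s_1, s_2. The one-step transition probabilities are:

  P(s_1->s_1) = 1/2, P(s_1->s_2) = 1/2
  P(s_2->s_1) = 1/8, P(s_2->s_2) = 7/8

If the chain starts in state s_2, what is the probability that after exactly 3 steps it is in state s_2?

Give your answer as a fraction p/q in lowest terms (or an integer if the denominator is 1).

Answer: 415/512

Derivation:
Computing P^3 by repeated multiplication:
P^1 =
  s_1: [1/2, 1/2]
  s_2: [1/8, 7/8]
P^2 =
  s_1: [5/16, 11/16]
  s_2: [11/64, 53/64]
P^3 =
  s_1: [31/128, 97/128]
  s_2: [97/512, 415/512]

(P^3)[s_2 -> s_2] = 415/512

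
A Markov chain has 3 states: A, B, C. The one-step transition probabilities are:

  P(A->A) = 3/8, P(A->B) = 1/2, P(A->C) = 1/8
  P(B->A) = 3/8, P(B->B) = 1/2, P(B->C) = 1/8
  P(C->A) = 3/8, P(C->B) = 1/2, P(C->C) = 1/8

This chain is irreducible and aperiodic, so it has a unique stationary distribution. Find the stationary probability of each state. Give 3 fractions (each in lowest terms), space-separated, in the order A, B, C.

Answer: 3/8 1/2 1/8

Derivation:
The stationary distribution satisfies pi = pi * P, i.e.:
  pi_A = 3/8*pi_A + 3/8*pi_B + 3/8*pi_C
  pi_B = 1/2*pi_A + 1/2*pi_B + 1/2*pi_C
  pi_C = 1/8*pi_A + 1/8*pi_B + 1/8*pi_C
with normalization: pi_A + pi_B + pi_C = 1.

Using the first 2 balance equations plus normalization, the linear system A*pi = b is:
  [-5/8, 3/8, 3/8] . pi = 0
  [1/2, -1/2, 1/2] . pi = 0
  [1, 1, 1] . pi = 1

Solving yields:
  pi_A = 3/8
  pi_B = 1/2
  pi_C = 1/8

Verification (pi * P):
  3/8*3/8 + 1/2*3/8 + 1/8*3/8 = 3/8 = pi_A  (ok)
  3/8*1/2 + 1/2*1/2 + 1/8*1/2 = 1/2 = pi_B  (ok)
  3/8*1/8 + 1/2*1/8 + 1/8*1/8 = 1/8 = pi_C  (ok)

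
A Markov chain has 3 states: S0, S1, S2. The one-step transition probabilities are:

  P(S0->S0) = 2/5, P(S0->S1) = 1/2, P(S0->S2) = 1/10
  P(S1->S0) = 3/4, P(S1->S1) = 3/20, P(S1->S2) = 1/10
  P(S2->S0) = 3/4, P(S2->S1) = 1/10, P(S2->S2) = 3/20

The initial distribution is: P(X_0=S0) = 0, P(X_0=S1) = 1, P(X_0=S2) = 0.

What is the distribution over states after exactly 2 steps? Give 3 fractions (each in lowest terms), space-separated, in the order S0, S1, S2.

Answer: 39/80 163/400 21/200

Derivation:
Propagating the distribution step by step (d_{t+1} = d_t * P):
d_0 = (S0=0, S1=1, S2=0)
  d_1[S0] = 0*2/5 + 1*3/4 + 0*3/4 = 3/4
  d_1[S1] = 0*1/2 + 1*3/20 + 0*1/10 = 3/20
  d_1[S2] = 0*1/10 + 1*1/10 + 0*3/20 = 1/10
d_1 = (S0=3/4, S1=3/20, S2=1/10)
  d_2[S0] = 3/4*2/5 + 3/20*3/4 + 1/10*3/4 = 39/80
  d_2[S1] = 3/4*1/2 + 3/20*3/20 + 1/10*1/10 = 163/400
  d_2[S2] = 3/4*1/10 + 3/20*1/10 + 1/10*3/20 = 21/200
d_2 = (S0=39/80, S1=163/400, S2=21/200)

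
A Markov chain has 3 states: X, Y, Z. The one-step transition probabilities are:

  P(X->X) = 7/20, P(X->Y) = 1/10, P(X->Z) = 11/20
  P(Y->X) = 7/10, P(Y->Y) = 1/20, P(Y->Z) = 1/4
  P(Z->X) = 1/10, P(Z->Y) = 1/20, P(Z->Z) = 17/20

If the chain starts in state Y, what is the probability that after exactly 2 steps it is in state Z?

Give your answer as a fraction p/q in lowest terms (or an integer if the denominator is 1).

Computing P^2 by repeated multiplication:
P^1 =
  X: [7/20, 1/10, 11/20]
  Y: [7/10, 1/20, 1/4]
  Z: [1/10, 1/20, 17/20]
P^2 =
  X: [99/400, 27/400, 137/200]
  Y: [61/200, 17/200, 61/100]
  Z: [31/200, 11/200, 79/100]

(P^2)[Y -> Z] = 61/100

Answer: 61/100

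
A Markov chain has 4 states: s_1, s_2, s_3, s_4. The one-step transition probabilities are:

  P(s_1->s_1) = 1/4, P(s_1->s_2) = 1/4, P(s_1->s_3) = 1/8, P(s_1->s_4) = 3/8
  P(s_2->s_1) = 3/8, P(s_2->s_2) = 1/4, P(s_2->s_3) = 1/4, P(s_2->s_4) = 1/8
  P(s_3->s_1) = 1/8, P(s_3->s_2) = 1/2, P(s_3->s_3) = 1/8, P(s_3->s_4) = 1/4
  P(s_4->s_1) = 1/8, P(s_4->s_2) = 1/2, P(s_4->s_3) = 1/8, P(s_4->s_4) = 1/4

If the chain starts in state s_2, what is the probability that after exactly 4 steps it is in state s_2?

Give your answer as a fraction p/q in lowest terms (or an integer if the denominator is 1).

Computing P^4 by repeated multiplication:
P^1 =
  s_1: [1/4, 1/4, 1/8, 3/8]
  s_2: [3/8, 1/4, 1/4, 1/8]
  s_3: [1/8, 1/2, 1/8, 1/4]
  s_4: [1/8, 1/2, 1/8, 1/4]
P^2 =
  s_1: [7/32, 3/8, 5/32, 1/4]
  s_2: [15/64, 11/32, 5/32, 17/64]
  s_3: [17/64, 11/32, 3/16, 13/64]
  s_4: [17/64, 11/32, 3/16, 13/64]
P^3 =
  s_1: [63/256, 45/128, 11/64, 59/256]
  s_2: [123/512, 91/256, 43/256, 121/512]
  s_3: [125/512, 89/256, 43/256, 123/512]
  s_4: [125/512, 89/256, 43/256, 123/512]
P^4 =
  s_1: [499/2048, 359/1024, 173/1024, 485/2048]
  s_2: [999/4096, 719/2048, 347/2048, 965/4096]
  s_3: [993/4096, 721/2048, 345/2048, 971/4096]
  s_4: [993/4096, 721/2048, 345/2048, 971/4096]

(P^4)[s_2 -> s_2] = 719/2048

Answer: 719/2048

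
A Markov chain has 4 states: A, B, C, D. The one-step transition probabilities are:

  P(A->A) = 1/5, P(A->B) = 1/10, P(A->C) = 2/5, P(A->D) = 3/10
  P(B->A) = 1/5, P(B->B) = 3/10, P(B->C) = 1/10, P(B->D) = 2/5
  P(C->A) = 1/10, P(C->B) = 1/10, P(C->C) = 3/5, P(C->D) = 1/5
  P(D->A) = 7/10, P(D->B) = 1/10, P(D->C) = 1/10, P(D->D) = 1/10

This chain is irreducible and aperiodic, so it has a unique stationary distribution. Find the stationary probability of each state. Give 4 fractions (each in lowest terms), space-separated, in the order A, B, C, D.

Answer: 69/248 1/8 91/248 57/248

Derivation:
The stationary distribution satisfies pi = pi * P, i.e.:
  pi_A = 1/5*pi_A + 1/5*pi_B + 1/10*pi_C + 7/10*pi_D
  pi_B = 1/10*pi_A + 3/10*pi_B + 1/10*pi_C + 1/10*pi_D
  pi_C = 2/5*pi_A + 1/10*pi_B + 3/5*pi_C + 1/10*pi_D
  pi_D = 3/10*pi_A + 2/5*pi_B + 1/5*pi_C + 1/10*pi_D
with normalization: pi_A + pi_B + pi_C + pi_D = 1.

Using the first 3 balance equations plus normalization, the linear system A*pi = b is:
  [-4/5, 1/5, 1/10, 7/10] . pi = 0
  [1/10, -7/10, 1/10, 1/10] . pi = 0
  [2/5, 1/10, -2/5, 1/10] . pi = 0
  [1, 1, 1, 1] . pi = 1

Solving yields:
  pi_A = 69/248
  pi_B = 1/8
  pi_C = 91/248
  pi_D = 57/248

Verification (pi * P):
  69/248*1/5 + 1/8*1/5 + 91/248*1/10 + 57/248*7/10 = 69/248 = pi_A  (ok)
  69/248*1/10 + 1/8*3/10 + 91/248*1/10 + 57/248*1/10 = 1/8 = pi_B  (ok)
  69/248*2/5 + 1/8*1/10 + 91/248*3/5 + 57/248*1/10 = 91/248 = pi_C  (ok)
  69/248*3/10 + 1/8*2/5 + 91/248*1/5 + 57/248*1/10 = 57/248 = pi_D  (ok)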